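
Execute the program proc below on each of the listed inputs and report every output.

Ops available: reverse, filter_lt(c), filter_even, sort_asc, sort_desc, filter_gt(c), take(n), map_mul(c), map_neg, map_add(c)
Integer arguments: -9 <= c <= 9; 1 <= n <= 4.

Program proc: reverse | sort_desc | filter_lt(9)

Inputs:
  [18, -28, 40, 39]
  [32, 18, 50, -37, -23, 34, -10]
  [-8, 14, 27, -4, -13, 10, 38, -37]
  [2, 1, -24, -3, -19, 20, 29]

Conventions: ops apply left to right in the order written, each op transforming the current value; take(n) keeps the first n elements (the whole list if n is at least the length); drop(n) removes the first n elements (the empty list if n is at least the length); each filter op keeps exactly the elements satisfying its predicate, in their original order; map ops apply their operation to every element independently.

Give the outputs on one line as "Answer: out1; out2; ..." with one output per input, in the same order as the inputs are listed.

[-28]; [-10, -23, -37]; [-4, -8, -13, -37]; [2, 1, -3, -19, -24]

Execution, op by op:
  [18, -28, 40, 39] -> [39, 40, -28, 18] -> [40, 39, 18, -28] -> [-28]
  [32, 18, 50, -37, -23, 34, -10] -> [-10, 34, -23, -37, 50, 18, 32] -> [50, 34, 32, 18, -10, -23, -37] -> [-10, -23, -37]
  [-8, 14, 27, -4, -13, 10, 38, -37] -> [-37, 38, 10, -13, -4, 27, 14, -8] -> [38, 27, 14, 10, -4, -8, -13, -37] -> [-4, -8, -13, -37]
  [2, 1, -24, -3, -19, 20, 29] -> [29, 20, -19, -3, -24, 1, 2] -> [29, 20, 2, 1, -3, -19, -24] -> [2, 1, -3, -19, -24]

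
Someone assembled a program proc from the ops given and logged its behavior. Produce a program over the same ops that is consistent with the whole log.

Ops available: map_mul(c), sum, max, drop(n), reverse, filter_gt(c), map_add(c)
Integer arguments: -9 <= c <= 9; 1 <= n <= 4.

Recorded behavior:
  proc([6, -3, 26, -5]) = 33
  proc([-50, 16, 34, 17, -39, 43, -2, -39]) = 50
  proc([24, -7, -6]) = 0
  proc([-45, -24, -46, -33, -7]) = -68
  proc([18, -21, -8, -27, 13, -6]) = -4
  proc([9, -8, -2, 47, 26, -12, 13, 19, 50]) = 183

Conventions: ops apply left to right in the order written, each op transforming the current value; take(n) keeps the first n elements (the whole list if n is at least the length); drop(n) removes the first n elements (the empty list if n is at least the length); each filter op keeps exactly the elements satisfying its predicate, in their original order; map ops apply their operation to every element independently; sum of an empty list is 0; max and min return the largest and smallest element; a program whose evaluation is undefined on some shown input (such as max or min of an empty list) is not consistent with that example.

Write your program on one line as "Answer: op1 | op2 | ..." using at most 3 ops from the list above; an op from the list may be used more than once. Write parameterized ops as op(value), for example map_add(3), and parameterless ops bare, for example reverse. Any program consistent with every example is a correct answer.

map_add(6) | drop(2) | sum

Check, running the answer program on each example:
  [6, -3, 26, -5] -> [12, 3, 32, 1] -> [32, 1] -> 33
  [-50, 16, 34, 17, -39, 43, -2, -39] -> [-44, 22, 40, 23, -33, 49, 4, -33] -> [40, 23, -33, 49, 4, -33] -> 50
  [24, -7, -6] -> [30, -1, 0] -> [0] -> 0
  [-45, -24, -46, -33, -7] -> [-39, -18, -40, -27, -1] -> [-40, -27, -1] -> -68
  [18, -21, -8, -27, 13, -6] -> [24, -15, -2, -21, 19, 0] -> [-2, -21, 19, 0] -> -4
  [9, -8, -2, 47, 26, -12, 13, 19, 50] -> [15, -2, 4, 53, 32, -6, 19, 25, 56] -> [4, 53, 32, -6, 19, 25, 56] -> 183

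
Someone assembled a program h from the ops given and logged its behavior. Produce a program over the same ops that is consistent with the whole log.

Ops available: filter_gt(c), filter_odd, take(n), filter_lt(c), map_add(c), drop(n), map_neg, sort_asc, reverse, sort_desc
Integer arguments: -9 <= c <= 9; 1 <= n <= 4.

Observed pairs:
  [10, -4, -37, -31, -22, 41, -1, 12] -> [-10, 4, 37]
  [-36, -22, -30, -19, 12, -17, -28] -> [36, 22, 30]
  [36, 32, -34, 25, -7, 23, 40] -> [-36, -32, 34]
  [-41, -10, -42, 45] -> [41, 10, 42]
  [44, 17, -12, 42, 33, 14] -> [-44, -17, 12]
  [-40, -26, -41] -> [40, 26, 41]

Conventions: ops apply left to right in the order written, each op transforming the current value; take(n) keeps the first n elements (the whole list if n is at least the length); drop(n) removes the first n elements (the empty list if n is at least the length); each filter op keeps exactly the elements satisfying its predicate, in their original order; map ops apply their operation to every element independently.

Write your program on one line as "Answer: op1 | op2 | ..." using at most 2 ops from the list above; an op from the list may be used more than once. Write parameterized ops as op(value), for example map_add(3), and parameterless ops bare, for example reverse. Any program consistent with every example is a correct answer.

take(3) | map_neg

Check, running the answer program on each example:
  [10, -4, -37, -31, -22, 41, -1, 12] -> [10, -4, -37] -> [-10, 4, 37]
  [-36, -22, -30, -19, 12, -17, -28] -> [-36, -22, -30] -> [36, 22, 30]
  [36, 32, -34, 25, -7, 23, 40] -> [36, 32, -34] -> [-36, -32, 34]
  [-41, -10, -42, 45] -> [-41, -10, -42] -> [41, 10, 42]
  [44, 17, -12, 42, 33, 14] -> [44, 17, -12] -> [-44, -17, 12]
  [-40, -26, -41] -> [-40, -26, -41] -> [40, 26, 41]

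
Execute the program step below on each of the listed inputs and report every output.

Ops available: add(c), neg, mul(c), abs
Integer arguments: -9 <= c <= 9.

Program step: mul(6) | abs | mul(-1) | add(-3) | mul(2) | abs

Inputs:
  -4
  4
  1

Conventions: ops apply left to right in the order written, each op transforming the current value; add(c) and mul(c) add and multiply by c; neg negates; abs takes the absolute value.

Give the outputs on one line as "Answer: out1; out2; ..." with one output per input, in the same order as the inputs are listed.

54; 54; 18

Execution, op by op:
  -4 -> -24 -> 24 -> -24 -> -27 -> -54 -> 54
  4 -> 24 -> 24 -> -24 -> -27 -> -54 -> 54
  1 -> 6 -> 6 -> -6 -> -9 -> -18 -> 18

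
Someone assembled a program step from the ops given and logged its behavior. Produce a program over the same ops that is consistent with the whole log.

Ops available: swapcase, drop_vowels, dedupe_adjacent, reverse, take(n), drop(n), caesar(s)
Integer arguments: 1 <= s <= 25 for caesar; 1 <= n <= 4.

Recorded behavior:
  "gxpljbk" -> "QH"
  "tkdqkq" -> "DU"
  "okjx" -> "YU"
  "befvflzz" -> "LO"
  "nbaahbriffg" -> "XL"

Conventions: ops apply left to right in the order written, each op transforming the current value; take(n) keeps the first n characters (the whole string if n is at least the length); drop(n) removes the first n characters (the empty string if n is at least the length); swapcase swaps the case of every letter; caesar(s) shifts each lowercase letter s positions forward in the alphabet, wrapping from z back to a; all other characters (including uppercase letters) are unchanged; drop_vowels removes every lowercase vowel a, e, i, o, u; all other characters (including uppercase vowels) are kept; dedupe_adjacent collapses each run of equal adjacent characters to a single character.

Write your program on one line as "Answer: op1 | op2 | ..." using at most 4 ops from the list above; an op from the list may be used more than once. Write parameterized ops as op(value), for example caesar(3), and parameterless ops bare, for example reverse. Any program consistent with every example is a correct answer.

caesar(6) | caesar(4) | swapcase | take(2)

Check, running the answer program on each example:
  "gxpljbk" -> "mdvrphq" -> "qhzvtlu" -> "QHZVTLU" -> "QH"
  "tkdqkq" -> "zqjwqw" -> "dunaua" -> "DUNAUA" -> "DU"
  "okjx" -> "uqpd" -> "yuth" -> "YUTH" -> "YU"
  "befvflzz" -> "hklblrff" -> "lopfpvjj" -> "LOPFPVJJ" -> "LO"
  "nbaahbriffg" -> "thggnhxollm" -> "xlkkrlbsppq" -> "XLKKRLBSPPQ" -> "XL"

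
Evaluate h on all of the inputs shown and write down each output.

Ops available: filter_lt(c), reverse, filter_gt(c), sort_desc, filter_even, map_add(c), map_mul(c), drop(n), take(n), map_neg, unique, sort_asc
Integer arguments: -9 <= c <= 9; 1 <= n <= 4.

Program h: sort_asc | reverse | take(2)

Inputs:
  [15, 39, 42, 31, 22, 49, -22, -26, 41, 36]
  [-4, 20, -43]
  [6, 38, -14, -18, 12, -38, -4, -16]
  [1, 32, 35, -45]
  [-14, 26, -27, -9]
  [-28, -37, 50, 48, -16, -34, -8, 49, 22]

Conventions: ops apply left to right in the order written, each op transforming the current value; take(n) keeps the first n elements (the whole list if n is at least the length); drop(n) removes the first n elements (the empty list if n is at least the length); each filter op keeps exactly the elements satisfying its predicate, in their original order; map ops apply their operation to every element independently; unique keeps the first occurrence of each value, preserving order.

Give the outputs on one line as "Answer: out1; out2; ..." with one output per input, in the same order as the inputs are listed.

Execution, op by op:
  [15, 39, 42, 31, 22, 49, -22, -26, 41, 36] -> [-26, -22, 15, 22, 31, 36, 39, 41, 42, 49] -> [49, 42, 41, 39, 36, 31, 22, 15, -22, -26] -> [49, 42]
  [-4, 20, -43] -> [-43, -4, 20] -> [20, -4, -43] -> [20, -4]
  [6, 38, -14, -18, 12, -38, -4, -16] -> [-38, -18, -16, -14, -4, 6, 12, 38] -> [38, 12, 6, -4, -14, -16, -18, -38] -> [38, 12]
  [1, 32, 35, -45] -> [-45, 1, 32, 35] -> [35, 32, 1, -45] -> [35, 32]
  [-14, 26, -27, -9] -> [-27, -14, -9, 26] -> [26, -9, -14, -27] -> [26, -9]
  [-28, -37, 50, 48, -16, -34, -8, 49, 22] -> [-37, -34, -28, -16, -8, 22, 48, 49, 50] -> [50, 49, 48, 22, -8, -16, -28, -34, -37] -> [50, 49]

[49, 42]; [20, -4]; [38, 12]; [35, 32]; [26, -9]; [50, 49]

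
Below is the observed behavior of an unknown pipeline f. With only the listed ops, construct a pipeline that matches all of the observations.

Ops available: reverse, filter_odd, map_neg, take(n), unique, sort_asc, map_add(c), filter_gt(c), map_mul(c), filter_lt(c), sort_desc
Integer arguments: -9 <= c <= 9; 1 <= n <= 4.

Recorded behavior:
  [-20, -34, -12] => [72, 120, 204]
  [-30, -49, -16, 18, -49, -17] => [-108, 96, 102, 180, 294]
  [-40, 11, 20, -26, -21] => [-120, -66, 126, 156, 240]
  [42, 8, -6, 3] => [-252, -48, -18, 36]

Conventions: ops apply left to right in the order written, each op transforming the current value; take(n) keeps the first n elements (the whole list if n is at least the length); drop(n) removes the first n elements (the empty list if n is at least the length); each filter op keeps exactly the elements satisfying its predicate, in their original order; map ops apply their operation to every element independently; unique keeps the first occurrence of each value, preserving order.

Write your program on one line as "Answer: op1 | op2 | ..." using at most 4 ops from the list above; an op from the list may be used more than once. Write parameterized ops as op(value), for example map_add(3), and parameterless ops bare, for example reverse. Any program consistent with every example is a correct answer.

sort_asc | map_mul(-6) | sort_asc | unique

Check, running the answer program on each example:
  [-20, -34, -12] -> [-34, -20, -12] -> [204, 120, 72] -> [72, 120, 204] -> [72, 120, 204]
  [-30, -49, -16, 18, -49, -17] -> [-49, -49, -30, -17, -16, 18] -> [294, 294, 180, 102, 96, -108] -> [-108, 96, 102, 180, 294, 294] -> [-108, 96, 102, 180, 294]
  [-40, 11, 20, -26, -21] -> [-40, -26, -21, 11, 20] -> [240, 156, 126, -66, -120] -> [-120, -66, 126, 156, 240] -> [-120, -66, 126, 156, 240]
  [42, 8, -6, 3] -> [-6, 3, 8, 42] -> [36, -18, -48, -252] -> [-252, -48, -18, 36] -> [-252, -48, -18, 36]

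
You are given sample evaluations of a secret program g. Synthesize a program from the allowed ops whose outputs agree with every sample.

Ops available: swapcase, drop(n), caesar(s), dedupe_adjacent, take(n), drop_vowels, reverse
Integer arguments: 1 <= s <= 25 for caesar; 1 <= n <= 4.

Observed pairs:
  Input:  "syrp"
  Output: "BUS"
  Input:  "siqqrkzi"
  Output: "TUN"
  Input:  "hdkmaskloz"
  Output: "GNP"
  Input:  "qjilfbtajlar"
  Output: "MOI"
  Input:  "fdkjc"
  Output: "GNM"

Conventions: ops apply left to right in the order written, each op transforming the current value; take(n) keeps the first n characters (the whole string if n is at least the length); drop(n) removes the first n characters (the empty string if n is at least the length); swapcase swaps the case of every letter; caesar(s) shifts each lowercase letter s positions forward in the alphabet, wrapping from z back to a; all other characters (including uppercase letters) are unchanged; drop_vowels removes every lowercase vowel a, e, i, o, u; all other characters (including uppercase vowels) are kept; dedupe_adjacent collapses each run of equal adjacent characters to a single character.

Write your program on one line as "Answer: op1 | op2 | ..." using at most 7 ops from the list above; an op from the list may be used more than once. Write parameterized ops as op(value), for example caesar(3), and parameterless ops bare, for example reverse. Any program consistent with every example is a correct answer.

dedupe_adjacent | drop_vowels | caesar(3) | swapcase | take(4) | drop(1)

Check, running the answer program on each example:
  "syrp" -> "syrp" -> "syrp" -> "vbus" -> "VBUS" -> "VBUS" -> "BUS"
  "siqqrkzi" -> "siqrkzi" -> "sqrkz" -> "vtunc" -> "VTUNC" -> "VTUN" -> "TUN"
  "hdkmaskloz" -> "hdkmaskloz" -> "hdkmsklz" -> "kgnpvnoc" -> "KGNPVNOC" -> "KGNP" -> "GNP"
  "qjilfbtajlar" -> "qjilfbtajlar" -> "qjlfbtjlr" -> "tmoiewmou" -> "TMOIEWMOU" -> "TMOI" -> "MOI"
  "fdkjc" -> "fdkjc" -> "fdkjc" -> "ignmf" -> "IGNMF" -> "IGNM" -> "GNM"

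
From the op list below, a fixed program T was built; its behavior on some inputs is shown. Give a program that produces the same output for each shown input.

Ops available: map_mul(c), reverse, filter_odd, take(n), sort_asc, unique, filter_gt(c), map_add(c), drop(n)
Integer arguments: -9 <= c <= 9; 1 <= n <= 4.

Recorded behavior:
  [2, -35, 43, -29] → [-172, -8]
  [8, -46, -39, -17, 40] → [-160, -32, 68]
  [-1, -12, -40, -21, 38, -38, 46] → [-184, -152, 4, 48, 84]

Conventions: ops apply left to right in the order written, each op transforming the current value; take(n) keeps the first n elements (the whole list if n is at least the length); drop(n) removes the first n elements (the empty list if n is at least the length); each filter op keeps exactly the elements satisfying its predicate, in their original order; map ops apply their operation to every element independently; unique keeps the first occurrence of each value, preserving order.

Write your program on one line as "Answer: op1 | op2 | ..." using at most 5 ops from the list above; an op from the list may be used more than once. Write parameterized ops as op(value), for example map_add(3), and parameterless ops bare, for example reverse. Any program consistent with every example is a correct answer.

sort_asc | drop(2) | reverse | map_mul(-4)

Check, running the answer program on each example:
  [2, -35, 43, -29] -> [-35, -29, 2, 43] -> [2, 43] -> [43, 2] -> [-172, -8]
  [8, -46, -39, -17, 40] -> [-46, -39, -17, 8, 40] -> [-17, 8, 40] -> [40, 8, -17] -> [-160, -32, 68]
  [-1, -12, -40, -21, 38, -38, 46] -> [-40, -38, -21, -12, -1, 38, 46] -> [-21, -12, -1, 38, 46] -> [46, 38, -1, -12, -21] -> [-184, -152, 4, 48, 84]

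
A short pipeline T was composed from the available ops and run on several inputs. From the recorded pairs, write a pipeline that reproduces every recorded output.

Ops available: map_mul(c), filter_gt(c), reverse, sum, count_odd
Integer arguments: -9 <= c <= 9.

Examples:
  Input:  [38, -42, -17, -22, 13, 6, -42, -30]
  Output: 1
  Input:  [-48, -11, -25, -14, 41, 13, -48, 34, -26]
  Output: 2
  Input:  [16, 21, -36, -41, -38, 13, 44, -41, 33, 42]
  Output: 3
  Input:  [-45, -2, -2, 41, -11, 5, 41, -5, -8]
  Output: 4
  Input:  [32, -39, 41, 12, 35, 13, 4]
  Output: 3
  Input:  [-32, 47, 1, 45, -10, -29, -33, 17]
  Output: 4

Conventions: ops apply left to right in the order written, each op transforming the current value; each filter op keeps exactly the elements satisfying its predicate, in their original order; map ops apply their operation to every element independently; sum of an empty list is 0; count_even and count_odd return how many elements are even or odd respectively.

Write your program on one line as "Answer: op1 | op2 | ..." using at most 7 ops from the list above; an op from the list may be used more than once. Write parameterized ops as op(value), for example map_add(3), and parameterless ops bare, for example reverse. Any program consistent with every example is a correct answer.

filter_gt(-6) | map_mul(-1) | reverse | map_mul(7) | map_mul(7) | count_odd

Check, running the answer program on each example:
  [38, -42, -17, -22, 13, 6, -42, -30] -> [38, 13, 6] -> [-38, -13, -6] -> [-6, -13, -38] -> [-42, -91, -266] -> [-294, -637, -1862] -> 1
  [-48, -11, -25, -14, 41, 13, -48, 34, -26] -> [41, 13, 34] -> [-41, -13, -34] -> [-34, -13, -41] -> [-238, -91, -287] -> [-1666, -637, -2009] -> 2
  [16, 21, -36, -41, -38, 13, 44, -41, 33, 42] -> [16, 21, 13, 44, 33, 42] -> [-16, -21, -13, -44, -33, -42] -> [-42, -33, -44, -13, -21, -16] -> [-294, -231, -308, -91, -147, -112] -> [-2058, -1617, -2156, -637, -1029, -784] -> 3
  [-45, -2, -2, 41, -11, 5, 41, -5, -8] -> [-2, -2, 41, 5, 41, -5] -> [2, 2, -41, -5, -41, 5] -> [5, -41, -5, -41, 2, 2] -> [35, -287, -35, -287, 14, 14] -> [245, -2009, -245, -2009, 98, 98] -> 4
  [32, -39, 41, 12, 35, 13, 4] -> [32, 41, 12, 35, 13, 4] -> [-32, -41, -12, -35, -13, -4] -> [-4, -13, -35, -12, -41, -32] -> [-28, -91, -245, -84, -287, -224] -> [-196, -637, -1715, -588, -2009, -1568] -> 3
  [-32, 47, 1, 45, -10, -29, -33, 17] -> [47, 1, 45, 17] -> [-47, -1, -45, -17] -> [-17, -45, -1, -47] -> [-119, -315, -7, -329] -> [-833, -2205, -49, -2303] -> 4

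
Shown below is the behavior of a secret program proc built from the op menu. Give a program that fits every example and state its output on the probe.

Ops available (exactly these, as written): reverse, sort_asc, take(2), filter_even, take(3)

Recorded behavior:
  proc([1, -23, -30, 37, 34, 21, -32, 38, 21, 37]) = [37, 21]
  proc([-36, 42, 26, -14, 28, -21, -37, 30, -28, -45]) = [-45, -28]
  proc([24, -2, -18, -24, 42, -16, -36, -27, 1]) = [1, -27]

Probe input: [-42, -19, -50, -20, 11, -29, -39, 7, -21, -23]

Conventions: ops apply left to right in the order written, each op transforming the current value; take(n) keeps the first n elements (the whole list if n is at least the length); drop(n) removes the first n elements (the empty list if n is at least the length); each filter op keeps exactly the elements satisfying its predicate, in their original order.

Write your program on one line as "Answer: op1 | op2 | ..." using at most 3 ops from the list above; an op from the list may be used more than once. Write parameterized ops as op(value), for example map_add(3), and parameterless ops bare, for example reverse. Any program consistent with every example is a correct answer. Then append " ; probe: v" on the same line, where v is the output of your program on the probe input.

reverse | take(2) ; probe: [-23, -21]

Check, running the answer program on each example:
  [1, -23, -30, 37, 34, 21, -32, 38, 21, 37] -> [37, 21, 38, -32, 21, 34, 37, -30, -23, 1] -> [37, 21]
  [-36, 42, 26, -14, 28, -21, -37, 30, -28, -45] -> [-45, -28, 30, -37, -21, 28, -14, 26, 42, -36] -> [-45, -28]
  [24, -2, -18, -24, 42, -16, -36, -27, 1] -> [1, -27, -36, -16, 42, -24, -18, -2, 24] -> [1, -27]
  probe: [-42, -19, -50, -20, 11, -29, -39, 7, -21, -23] -> [-23, -21, 7, -39, -29, 11, -20, -50, -19, -42] -> [-23, -21]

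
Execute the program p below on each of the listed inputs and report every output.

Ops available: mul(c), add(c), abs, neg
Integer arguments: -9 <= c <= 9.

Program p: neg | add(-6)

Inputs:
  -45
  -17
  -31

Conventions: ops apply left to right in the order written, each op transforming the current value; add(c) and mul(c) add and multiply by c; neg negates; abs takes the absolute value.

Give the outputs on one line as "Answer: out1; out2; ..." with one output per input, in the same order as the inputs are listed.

Execution, op by op:
  -45 -> 45 -> 39
  -17 -> 17 -> 11
  -31 -> 31 -> 25

39; 11; 25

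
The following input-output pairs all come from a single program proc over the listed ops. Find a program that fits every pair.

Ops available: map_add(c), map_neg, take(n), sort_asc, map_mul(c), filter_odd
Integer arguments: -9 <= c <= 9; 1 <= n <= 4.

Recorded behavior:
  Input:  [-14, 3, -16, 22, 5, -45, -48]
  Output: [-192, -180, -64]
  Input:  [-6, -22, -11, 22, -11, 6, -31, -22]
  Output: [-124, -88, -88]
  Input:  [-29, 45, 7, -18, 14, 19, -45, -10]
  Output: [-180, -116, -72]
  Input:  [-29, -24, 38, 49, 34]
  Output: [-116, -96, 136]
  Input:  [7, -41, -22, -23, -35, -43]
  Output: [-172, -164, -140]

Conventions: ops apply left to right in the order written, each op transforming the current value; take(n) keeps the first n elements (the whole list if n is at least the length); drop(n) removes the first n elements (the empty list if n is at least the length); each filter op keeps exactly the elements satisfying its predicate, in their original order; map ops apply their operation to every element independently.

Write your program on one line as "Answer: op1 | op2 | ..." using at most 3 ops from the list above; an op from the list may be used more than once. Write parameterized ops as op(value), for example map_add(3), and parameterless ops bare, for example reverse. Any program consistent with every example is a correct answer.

sort_asc | map_mul(4) | take(3)

Check, running the answer program on each example:
  [-14, 3, -16, 22, 5, -45, -48] -> [-48, -45, -16, -14, 3, 5, 22] -> [-192, -180, -64, -56, 12, 20, 88] -> [-192, -180, -64]
  [-6, -22, -11, 22, -11, 6, -31, -22] -> [-31, -22, -22, -11, -11, -6, 6, 22] -> [-124, -88, -88, -44, -44, -24, 24, 88] -> [-124, -88, -88]
  [-29, 45, 7, -18, 14, 19, -45, -10] -> [-45, -29, -18, -10, 7, 14, 19, 45] -> [-180, -116, -72, -40, 28, 56, 76, 180] -> [-180, -116, -72]
  [-29, -24, 38, 49, 34] -> [-29, -24, 34, 38, 49] -> [-116, -96, 136, 152, 196] -> [-116, -96, 136]
  [7, -41, -22, -23, -35, -43] -> [-43, -41, -35, -23, -22, 7] -> [-172, -164, -140, -92, -88, 28] -> [-172, -164, -140]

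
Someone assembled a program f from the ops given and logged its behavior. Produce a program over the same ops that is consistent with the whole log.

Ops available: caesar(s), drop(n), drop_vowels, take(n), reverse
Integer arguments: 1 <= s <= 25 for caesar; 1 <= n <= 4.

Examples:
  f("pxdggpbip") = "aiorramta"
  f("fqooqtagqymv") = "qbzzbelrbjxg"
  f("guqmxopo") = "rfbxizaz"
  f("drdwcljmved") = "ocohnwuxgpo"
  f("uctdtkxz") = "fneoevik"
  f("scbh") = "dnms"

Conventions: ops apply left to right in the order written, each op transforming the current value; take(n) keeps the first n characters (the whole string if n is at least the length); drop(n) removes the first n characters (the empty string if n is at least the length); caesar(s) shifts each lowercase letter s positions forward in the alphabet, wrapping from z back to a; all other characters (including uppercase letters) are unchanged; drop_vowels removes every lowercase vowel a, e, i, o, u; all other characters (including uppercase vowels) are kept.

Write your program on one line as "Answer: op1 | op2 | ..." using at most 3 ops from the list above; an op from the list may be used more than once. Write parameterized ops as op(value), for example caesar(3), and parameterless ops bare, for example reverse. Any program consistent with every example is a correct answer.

caesar(24) | caesar(13)

Check, running the answer program on each example:
  "pxdggpbip" -> "nvbeenzgn" -> "aiorramta"
  "fqooqtagqymv" -> "dommoryeowkt" -> "qbzzbelrbjxg"
  "guqmxopo" -> "esokvmnm" -> "rfbxizaz"
  "drdwcljmved" -> "bpbuajhktcb" -> "ocohnwuxgpo"
  "uctdtkxz" -> "sarbrivx" -> "fneoevik"
  "scbh" -> "qazf" -> "dnms"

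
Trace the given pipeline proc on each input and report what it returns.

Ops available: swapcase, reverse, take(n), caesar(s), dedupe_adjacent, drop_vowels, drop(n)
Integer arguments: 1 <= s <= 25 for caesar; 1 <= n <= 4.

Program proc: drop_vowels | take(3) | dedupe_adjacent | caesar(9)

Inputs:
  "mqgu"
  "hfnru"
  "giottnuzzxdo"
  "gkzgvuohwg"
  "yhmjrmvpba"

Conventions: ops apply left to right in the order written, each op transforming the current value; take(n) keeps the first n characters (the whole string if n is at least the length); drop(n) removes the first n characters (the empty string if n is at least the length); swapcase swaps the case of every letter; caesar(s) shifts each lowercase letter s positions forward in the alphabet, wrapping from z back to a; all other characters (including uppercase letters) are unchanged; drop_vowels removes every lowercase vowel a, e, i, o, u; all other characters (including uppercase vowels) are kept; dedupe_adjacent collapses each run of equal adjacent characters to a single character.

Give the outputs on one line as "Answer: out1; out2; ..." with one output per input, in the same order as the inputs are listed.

Execution, op by op:
  "mqgu" -> "mqg" -> "mqg" -> "mqg" -> "vzp"
  "hfnru" -> "hfnr" -> "hfn" -> "hfn" -> "qow"
  "giottnuzzxdo" -> "gttnzzxd" -> "gtt" -> "gt" -> "pc"
  "gkzgvuohwg" -> "gkzgvhwg" -> "gkz" -> "gkz" -> "pti"
  "yhmjrmvpba" -> "yhmjrmvpb" -> "yhm" -> "yhm" -> "hqv"

"vzp"; "qow"; "pc"; "pti"; "hqv"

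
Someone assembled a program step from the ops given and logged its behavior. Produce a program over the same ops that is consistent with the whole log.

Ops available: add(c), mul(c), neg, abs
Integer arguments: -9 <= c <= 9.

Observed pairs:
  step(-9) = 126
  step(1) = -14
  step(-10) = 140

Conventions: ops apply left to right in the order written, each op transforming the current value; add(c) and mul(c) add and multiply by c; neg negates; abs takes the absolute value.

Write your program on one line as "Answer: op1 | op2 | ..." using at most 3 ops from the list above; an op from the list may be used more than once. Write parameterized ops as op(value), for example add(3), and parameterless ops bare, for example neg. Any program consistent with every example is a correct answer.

mul(-2) | mul(7)

Check, running the answer program on each example:
  -9 -> 18 -> 126
  1 -> -2 -> -14
  -10 -> 20 -> 140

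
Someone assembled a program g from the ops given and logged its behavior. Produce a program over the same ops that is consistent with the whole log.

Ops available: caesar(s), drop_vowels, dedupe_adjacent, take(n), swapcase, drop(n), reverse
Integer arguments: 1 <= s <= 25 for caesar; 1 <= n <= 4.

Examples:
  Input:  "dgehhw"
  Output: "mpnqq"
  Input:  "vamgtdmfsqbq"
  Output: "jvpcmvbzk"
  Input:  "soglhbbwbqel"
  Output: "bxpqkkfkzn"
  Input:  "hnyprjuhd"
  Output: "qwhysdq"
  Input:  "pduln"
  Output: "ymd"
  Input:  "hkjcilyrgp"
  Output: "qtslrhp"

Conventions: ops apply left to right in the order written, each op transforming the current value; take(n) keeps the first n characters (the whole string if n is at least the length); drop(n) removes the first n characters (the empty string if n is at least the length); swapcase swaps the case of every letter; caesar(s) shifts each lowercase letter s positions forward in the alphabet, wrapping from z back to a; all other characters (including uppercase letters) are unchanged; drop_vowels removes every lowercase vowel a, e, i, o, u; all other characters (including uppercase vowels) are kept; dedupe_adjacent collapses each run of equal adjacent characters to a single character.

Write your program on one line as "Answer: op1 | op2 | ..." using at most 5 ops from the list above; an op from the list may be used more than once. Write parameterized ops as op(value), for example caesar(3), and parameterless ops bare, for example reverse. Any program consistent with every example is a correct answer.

reverse | caesar(9) | drop(1) | drop_vowels | reverse

Check, running the answer program on each example:
  "dgehhw" -> "whhegd" -> "fqqnpm" -> "qqnpm" -> "qqnpm" -> "mpnqq"
  "vamgtdmfsqbq" -> "qbqsfmdtgmav" -> "zkzbovmcpvje" -> "kzbovmcpvje" -> "kzbvmcpvj" -> "jvpcmvbzk"
  "soglhbbwbqel" -> "leqbwbbhlgos" -> "unzkfkkqupxb" -> "nzkfkkqupxb" -> "nzkfkkqpxb" -> "bxpqkkfkzn"
  "hnyprjuhd" -> "dhujrpynh" -> "mqdsayhwq" -> "qdsayhwq" -> "qdsyhwq" -> "qwhysdq"
  "pduln" -> "nludp" -> "wudmy" -> "udmy" -> "dmy" -> "ymd"
  "hkjcilyrgp" -> "pgrylicjkh" -> "ypahurlstq" -> "pahurlstq" -> "phrlstq" -> "qtslrhp"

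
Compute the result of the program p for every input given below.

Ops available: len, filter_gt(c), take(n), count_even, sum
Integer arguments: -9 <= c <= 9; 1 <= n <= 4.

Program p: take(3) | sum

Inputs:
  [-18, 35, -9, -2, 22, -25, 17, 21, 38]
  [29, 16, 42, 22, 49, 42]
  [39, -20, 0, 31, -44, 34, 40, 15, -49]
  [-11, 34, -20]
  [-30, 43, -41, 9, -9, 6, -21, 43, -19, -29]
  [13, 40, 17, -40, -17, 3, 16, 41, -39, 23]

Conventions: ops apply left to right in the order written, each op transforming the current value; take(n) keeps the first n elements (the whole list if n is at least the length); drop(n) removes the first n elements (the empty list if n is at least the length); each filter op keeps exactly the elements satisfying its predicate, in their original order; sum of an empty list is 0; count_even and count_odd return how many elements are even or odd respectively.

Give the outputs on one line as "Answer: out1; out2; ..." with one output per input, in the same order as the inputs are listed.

8; 87; 19; 3; -28; 70

Execution, op by op:
  [-18, 35, -9, -2, 22, -25, 17, 21, 38] -> [-18, 35, -9] -> 8
  [29, 16, 42, 22, 49, 42] -> [29, 16, 42] -> 87
  [39, -20, 0, 31, -44, 34, 40, 15, -49] -> [39, -20, 0] -> 19
  [-11, 34, -20] -> [-11, 34, -20] -> 3
  [-30, 43, -41, 9, -9, 6, -21, 43, -19, -29] -> [-30, 43, -41] -> -28
  [13, 40, 17, -40, -17, 3, 16, 41, -39, 23] -> [13, 40, 17] -> 70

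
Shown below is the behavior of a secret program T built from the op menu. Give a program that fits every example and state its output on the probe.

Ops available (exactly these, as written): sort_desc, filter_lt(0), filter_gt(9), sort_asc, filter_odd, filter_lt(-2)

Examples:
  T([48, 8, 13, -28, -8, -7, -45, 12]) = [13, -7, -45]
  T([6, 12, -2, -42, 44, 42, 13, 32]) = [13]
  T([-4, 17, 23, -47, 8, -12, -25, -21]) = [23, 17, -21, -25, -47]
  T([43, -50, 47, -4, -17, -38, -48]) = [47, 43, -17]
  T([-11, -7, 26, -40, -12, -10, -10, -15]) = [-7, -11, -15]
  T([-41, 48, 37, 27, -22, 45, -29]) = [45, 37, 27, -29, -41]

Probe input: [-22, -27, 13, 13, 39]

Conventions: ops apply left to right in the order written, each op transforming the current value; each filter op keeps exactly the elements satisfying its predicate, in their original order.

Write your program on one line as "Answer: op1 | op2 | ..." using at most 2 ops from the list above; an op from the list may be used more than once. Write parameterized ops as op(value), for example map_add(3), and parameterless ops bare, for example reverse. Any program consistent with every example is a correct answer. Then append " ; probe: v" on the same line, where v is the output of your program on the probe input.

filter_odd | sort_desc ; probe: [39, 13, 13, -27]

Check, running the answer program on each example:
  [48, 8, 13, -28, -8, -7, -45, 12] -> [13, -7, -45] -> [13, -7, -45]
  [6, 12, -2, -42, 44, 42, 13, 32] -> [13] -> [13]
  [-4, 17, 23, -47, 8, -12, -25, -21] -> [17, 23, -47, -25, -21] -> [23, 17, -21, -25, -47]
  [43, -50, 47, -4, -17, -38, -48] -> [43, 47, -17] -> [47, 43, -17]
  [-11, -7, 26, -40, -12, -10, -10, -15] -> [-11, -7, -15] -> [-7, -11, -15]
  [-41, 48, 37, 27, -22, 45, -29] -> [-41, 37, 27, 45, -29] -> [45, 37, 27, -29, -41]
  probe: [-22, -27, 13, 13, 39] -> [-27, 13, 13, 39] -> [39, 13, 13, -27]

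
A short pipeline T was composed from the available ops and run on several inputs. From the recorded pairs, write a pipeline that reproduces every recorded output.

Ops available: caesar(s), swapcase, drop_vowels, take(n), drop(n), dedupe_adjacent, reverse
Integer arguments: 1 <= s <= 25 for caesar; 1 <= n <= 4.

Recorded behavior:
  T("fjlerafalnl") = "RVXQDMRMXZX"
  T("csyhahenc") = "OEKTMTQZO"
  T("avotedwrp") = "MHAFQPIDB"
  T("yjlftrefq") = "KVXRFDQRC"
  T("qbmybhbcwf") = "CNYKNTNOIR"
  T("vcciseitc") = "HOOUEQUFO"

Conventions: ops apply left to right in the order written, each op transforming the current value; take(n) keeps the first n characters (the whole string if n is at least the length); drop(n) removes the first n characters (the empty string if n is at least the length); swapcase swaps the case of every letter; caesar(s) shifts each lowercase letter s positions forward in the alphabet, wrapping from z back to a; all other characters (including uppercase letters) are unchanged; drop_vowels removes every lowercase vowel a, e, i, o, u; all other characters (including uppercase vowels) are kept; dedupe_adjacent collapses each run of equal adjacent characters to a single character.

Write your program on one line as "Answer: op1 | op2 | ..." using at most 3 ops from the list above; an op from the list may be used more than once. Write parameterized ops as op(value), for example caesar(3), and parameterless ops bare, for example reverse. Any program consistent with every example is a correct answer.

caesar(12) | swapcase

Check, running the answer program on each example:
  "fjlerafalnl" -> "rvxqdmrmxzx" -> "RVXQDMRMXZX"
  "csyhahenc" -> "oektmtqzo" -> "OEKTMTQZO"
  "avotedwrp" -> "mhafqpidb" -> "MHAFQPIDB"
  "yjlftrefq" -> "kvxrfdqrc" -> "KVXRFDQRC"
  "qbmybhbcwf" -> "cnykntnoir" -> "CNYKNTNOIR"
  "vcciseitc" -> "hoouequfo" -> "HOOUEQUFO"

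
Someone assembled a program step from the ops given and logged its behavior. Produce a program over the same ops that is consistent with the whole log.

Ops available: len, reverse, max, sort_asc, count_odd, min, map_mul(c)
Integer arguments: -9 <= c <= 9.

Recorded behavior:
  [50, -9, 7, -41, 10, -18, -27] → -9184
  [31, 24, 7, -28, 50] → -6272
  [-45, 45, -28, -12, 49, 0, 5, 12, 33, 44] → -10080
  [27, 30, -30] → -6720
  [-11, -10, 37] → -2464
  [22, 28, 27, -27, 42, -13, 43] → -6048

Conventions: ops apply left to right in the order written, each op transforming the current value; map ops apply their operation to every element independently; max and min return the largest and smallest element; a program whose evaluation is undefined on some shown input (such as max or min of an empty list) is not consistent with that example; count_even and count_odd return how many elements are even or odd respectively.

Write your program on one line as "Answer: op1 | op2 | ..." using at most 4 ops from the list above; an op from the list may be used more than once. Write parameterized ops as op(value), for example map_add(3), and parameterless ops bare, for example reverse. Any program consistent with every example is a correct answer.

map_mul(-4) | map_mul(-8) | map_mul(7) | min

Check, running the answer program on each example:
  [50, -9, 7, -41, 10, -18, -27] -> [-200, 36, -28, 164, -40, 72, 108] -> [1600, -288, 224, -1312, 320, -576, -864] -> [11200, -2016, 1568, -9184, 2240, -4032, -6048] -> -9184
  [31, 24, 7, -28, 50] -> [-124, -96, -28, 112, -200] -> [992, 768, 224, -896, 1600] -> [6944, 5376, 1568, -6272, 11200] -> -6272
  [-45, 45, -28, -12, 49, 0, 5, 12, 33, 44] -> [180, -180, 112, 48, -196, 0, -20, -48, -132, -176] -> [-1440, 1440, -896, -384, 1568, 0, 160, 384, 1056, 1408] -> [-10080, 10080, -6272, -2688, 10976, 0, 1120, 2688, 7392, 9856] -> -10080
  [27, 30, -30] -> [-108, -120, 120] -> [864, 960, -960] -> [6048, 6720, -6720] -> -6720
  [-11, -10, 37] -> [44, 40, -148] -> [-352, -320, 1184] -> [-2464, -2240, 8288] -> -2464
  [22, 28, 27, -27, 42, -13, 43] -> [-88, -112, -108, 108, -168, 52, -172] -> [704, 896, 864, -864, 1344, -416, 1376] -> [4928, 6272, 6048, -6048, 9408, -2912, 9632] -> -6048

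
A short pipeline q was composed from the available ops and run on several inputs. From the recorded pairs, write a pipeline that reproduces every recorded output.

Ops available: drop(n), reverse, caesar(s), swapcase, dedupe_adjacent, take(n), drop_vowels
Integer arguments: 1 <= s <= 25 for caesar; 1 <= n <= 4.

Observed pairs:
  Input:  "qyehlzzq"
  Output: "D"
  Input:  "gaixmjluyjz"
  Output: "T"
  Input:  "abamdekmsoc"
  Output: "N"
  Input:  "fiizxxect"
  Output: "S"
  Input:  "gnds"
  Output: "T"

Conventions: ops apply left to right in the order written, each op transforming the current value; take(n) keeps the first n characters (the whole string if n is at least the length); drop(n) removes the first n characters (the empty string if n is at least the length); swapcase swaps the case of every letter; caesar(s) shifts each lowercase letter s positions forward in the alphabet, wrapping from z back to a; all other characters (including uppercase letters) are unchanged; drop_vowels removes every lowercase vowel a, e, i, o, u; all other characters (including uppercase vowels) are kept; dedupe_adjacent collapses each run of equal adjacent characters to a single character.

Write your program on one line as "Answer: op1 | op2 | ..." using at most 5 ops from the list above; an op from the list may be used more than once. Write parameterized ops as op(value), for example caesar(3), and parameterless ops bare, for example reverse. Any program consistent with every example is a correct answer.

take(1) | caesar(22) | caesar(24) | caesar(19) | swapcase

Check, running the answer program on each example:
  "qyehlzzq" -> "q" -> "m" -> "k" -> "d" -> "D"
  "gaixmjluyjz" -> "g" -> "c" -> "a" -> "t" -> "T"
  "abamdekmsoc" -> "a" -> "w" -> "u" -> "n" -> "N"
  "fiizxxect" -> "f" -> "b" -> "z" -> "s" -> "S"
  "gnds" -> "g" -> "c" -> "a" -> "t" -> "T"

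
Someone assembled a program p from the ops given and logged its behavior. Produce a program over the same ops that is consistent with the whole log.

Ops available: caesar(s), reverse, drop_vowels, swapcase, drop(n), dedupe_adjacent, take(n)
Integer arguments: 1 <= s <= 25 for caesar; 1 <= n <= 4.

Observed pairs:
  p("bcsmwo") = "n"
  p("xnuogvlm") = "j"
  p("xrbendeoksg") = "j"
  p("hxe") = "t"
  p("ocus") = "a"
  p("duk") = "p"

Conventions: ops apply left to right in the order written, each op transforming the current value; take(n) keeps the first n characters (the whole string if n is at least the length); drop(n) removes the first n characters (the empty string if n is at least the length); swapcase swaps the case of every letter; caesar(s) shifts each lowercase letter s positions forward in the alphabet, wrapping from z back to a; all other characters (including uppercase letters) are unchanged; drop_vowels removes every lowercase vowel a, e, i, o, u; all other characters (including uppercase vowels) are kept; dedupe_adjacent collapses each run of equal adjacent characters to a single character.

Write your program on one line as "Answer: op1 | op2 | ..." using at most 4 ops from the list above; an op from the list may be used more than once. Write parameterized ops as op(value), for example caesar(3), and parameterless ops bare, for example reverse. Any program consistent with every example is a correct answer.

caesar(23) | take(1) | caesar(3) | caesar(12)

Check, running the answer program on each example:
  "bcsmwo" -> "yzpjtl" -> "y" -> "b" -> "n"
  "xnuogvlm" -> "ukrldsij" -> "u" -> "x" -> "j"
  "xrbendeoksg" -> "uoybkablhpd" -> "u" -> "x" -> "j"
  "hxe" -> "eub" -> "e" -> "h" -> "t"
  "ocus" -> "lzrp" -> "l" -> "o" -> "a"
  "duk" -> "arh" -> "a" -> "d" -> "p"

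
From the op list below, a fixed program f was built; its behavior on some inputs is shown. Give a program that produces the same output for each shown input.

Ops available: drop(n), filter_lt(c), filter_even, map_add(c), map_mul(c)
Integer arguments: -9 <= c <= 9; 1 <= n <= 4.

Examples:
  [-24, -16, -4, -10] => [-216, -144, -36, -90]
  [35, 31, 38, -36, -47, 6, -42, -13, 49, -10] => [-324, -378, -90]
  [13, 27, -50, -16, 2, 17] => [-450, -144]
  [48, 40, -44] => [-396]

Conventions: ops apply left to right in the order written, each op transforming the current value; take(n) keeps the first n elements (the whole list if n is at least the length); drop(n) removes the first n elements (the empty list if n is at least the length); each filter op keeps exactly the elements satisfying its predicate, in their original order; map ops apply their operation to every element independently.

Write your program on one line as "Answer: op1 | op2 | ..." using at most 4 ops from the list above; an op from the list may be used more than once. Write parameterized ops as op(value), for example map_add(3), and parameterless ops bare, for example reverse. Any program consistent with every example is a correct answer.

map_mul(9) | filter_even | filter_lt(2)

Check, running the answer program on each example:
  [-24, -16, -4, -10] -> [-216, -144, -36, -90] -> [-216, -144, -36, -90] -> [-216, -144, -36, -90]
  [35, 31, 38, -36, -47, 6, -42, -13, 49, -10] -> [315, 279, 342, -324, -423, 54, -378, -117, 441, -90] -> [342, -324, 54, -378, -90] -> [-324, -378, -90]
  [13, 27, -50, -16, 2, 17] -> [117, 243, -450, -144, 18, 153] -> [-450, -144, 18] -> [-450, -144]
  [48, 40, -44] -> [432, 360, -396] -> [432, 360, -396] -> [-396]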